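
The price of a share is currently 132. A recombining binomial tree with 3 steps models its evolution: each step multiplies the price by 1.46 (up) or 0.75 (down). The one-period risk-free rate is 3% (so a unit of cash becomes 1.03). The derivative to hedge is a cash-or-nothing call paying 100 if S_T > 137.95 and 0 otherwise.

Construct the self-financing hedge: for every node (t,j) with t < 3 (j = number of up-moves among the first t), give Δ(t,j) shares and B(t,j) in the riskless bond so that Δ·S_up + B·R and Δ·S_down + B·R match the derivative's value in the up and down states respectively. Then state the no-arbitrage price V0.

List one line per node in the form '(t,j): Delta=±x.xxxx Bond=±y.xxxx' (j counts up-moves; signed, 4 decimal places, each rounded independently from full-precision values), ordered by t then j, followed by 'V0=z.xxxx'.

(0,0): Delta=0.4804 Bond=-31.9449
(1,0): Delta=0.5447 Bond=-39.2670
(1,1): Delta=0.4297 Bond=-23.1302
(2,0): Delta=0.0000 Bond=0.0000
(2,1): Delta=0.9744 Bond=-102.5571
(2,2): Delta=0.0000 Bond=97.0874
V0=31.4723

Under the risk-neutral measure, an up-move has probability p* = (R−d)/(u−d) = 0.3944 and values discount at R = 1.03.
Terminal values V(3,·): V(3,0)=0.0000, V(3,1)=0.0000, V(3,2)=100.0000, V(3,3)=100.0000
  t=2,j=0: stock 74.2500 → up 108.4050 (V=0.0000), down 55.6875 (V=0.0000). Price 0.0000; hedge Δ=0.0000, bond B=0.0000.
  t=2,j=1: stock 144.5400 → up 211.0284 (V=100.0000), down 108.4050 (V=0.0000). Price 38.2880; hedge Δ=0.9744, bond B=-102.5571.
  t=2,j=2: stock 281.3712 → up 410.8020 (V=100.0000), down 211.0284 (V=100.0000). Price 97.0874; hedge Δ=0.0000, bond B=97.0874.
  t=1,j=0: stock 99.0000 → up 144.5400 (V=38.2880), down 74.2500 (V=0.0000). Price 14.6597; hedge Δ=0.5447, bond B=-39.2670.
  t=1,j=1: stock 192.7200 → up 281.3712 (V=97.0874), down 144.5400 (V=38.2880). Price 59.6859; hedge Δ=0.4297, bond B=-23.1302.
  t=0,j=0: stock 132.0000 → up 192.7200 (V=59.6859), down 99.0000 (V=14.6597). Price 31.4723; hedge Δ=0.4804, bond B=-31.9449.
Self-financing check: at every node Δ·S+B equals the discounted successor values.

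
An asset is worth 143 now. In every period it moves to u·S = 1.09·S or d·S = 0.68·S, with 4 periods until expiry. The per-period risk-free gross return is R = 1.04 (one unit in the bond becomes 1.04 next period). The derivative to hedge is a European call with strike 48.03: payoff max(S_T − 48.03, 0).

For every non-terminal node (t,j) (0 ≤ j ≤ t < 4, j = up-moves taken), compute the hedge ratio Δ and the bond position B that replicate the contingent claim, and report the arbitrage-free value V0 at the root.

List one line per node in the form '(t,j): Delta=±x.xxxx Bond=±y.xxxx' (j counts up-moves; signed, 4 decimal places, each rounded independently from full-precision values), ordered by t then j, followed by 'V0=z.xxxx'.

(0,0): Delta=0.9995 Bond=-40.9843
(1,0): Delta=0.9940 Bond=-42.0850
(1,1): Delta=1.0000 Bond=-42.6985
(2,0): Delta=0.9245 Bond=-39.1744
(2,1): Delta=1.0000 Bond=-44.4064
(2,2): Delta=1.0000 Bond=-44.4064
(3,0): Delta=0.0532 Bond=-1.5637
(3,1): Delta=1.0000 Bond=-46.1827
(3,2): Delta=1.0000 Bond=-46.1827
(3,3): Delta=1.0000 Bond=-46.1827
V0=101.9471

Since d<R<u, set p* = (R−d)/(u−d) = 0.8780; price each node as the discounted p*-expectation of its children.
At expiry t=4: V(4,0)=0.0000, V(4,1)=0.9805, V(4,2)=30.5310, V(4,3)=77.8986, V(4,4)=153.8262
Node (3,0) S=44.9638: V=(p*·0.9805+(1−p*)·0.0000)/1.04=0.8278; Δ=(0.9805−0.0000)/(49.0105−30.5754)=0.0532; B=V−Δ·S=-1.5637
Node (3,1) S=72.0743: V=(p*·30.5310+(1−p*)·0.9805)/1.04=25.8916; Δ=(30.5310−0.9805)/(78.5610−49.0105)=1.0000; B=V−Δ·S=-46.1827
Node (3,2) S=115.5308: V=(p*·77.8986+(1−p*)·30.5310)/1.04=69.3482; Δ=(77.8986−30.5310)/(125.9286−78.5610)=1.0000; B=V−Δ·S=-46.1827
Node (3,3) S=185.1891: V=(p*·153.8262+(1−p*)·77.8986)/1.04=139.0065; Δ=(153.8262−77.8986)/(201.8562−125.9286)=1.0000; B=V−Δ·S=-46.1827
Node (2,0) S=66.1232: V=(p*·25.8916+(1−p*)·0.8278)/1.04=21.9568; Δ=(25.8916−0.8278)/(72.0743−44.9638)=0.9245; B=V−Δ·S=-39.1744
Node (2,1) S=105.9916: V=(p*·69.3482+(1−p*)·25.8916)/1.04=61.5852; Δ=(69.3482−25.8916)/(115.5308−72.0743)=1.0000; B=V−Δ·S=-44.4064
Node (2,2) S=169.8983: V=(p*·139.0065+(1−p*)·69.3482)/1.04=125.4919; Δ=(139.0065−69.3482)/(185.1891−115.5308)=1.0000; B=V−Δ·S=-44.4064
Node (1,0) S=97.2400: V=(p*·61.5852+(1−p*)·21.9568)/1.04=54.5696; Δ=(61.5852−21.9568)/(105.9916−66.1232)=0.9940; B=V−Δ·S=-42.0850
Node (1,1) S=155.8700: V=(p*·125.4919+(1−p*)·61.5852)/1.04=113.1715; Δ=(125.4919−61.5852)/(169.8983−105.9916)=1.0000; B=V−Δ·S=-42.6985
Node (0,0) S=143.0000: V=(p*·113.1715+(1−p*)·54.5696)/1.04=101.9471; Δ=(113.1715−54.5696)/(155.8700−97.2400)=0.9995; B=V−Δ·S=-40.9843
Each (Δ,B) replicates both successor values, so the strategy is self-financing and V0 is arbitrage-free.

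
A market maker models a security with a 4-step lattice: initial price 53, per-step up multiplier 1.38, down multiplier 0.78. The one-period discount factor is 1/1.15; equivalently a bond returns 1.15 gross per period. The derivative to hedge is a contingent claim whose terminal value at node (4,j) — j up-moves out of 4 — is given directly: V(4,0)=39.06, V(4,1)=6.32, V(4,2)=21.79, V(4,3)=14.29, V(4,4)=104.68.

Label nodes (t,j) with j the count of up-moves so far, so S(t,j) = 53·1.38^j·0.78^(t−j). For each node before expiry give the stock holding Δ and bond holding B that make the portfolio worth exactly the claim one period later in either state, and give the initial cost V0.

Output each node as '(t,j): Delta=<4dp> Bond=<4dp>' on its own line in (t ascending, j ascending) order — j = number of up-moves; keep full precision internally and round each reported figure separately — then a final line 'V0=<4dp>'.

The replicating-portfolio and risk-neutral prices coincide; use p* = (1.15−0.78)/(1.38−0.78) = 0.6167 for the latter.
Payoff layer (t=4): V(4,0)=39.0600, V(4,1)=6.3200, V(4,2)=21.7900, V(4,3)=14.2900, V(4,4)=104.6800
  t=3,j=0: stock 25.1513 → up 34.7087 (V=6.3200), down 19.6180 (V=39.0600). Price 16.4090; hedge Δ=-2.1695, bond B=70.9757.
  t=3,j=1: stock 44.4984 → up 61.4078 (V=21.7900), down 34.7087 (V=6.3200). Price 13.7912; hedge Δ=0.5794, bond B=-11.9922.
  t=3,j=2: stock 78.7279 → up 108.6445 (V=14.2900), down 61.4078 (V=21.7900). Price 14.9261; hedge Δ=-0.1588, bond B=27.4261.
  t=3,j=3: stock 139.2878 → up 192.2172 (V=104.6800), down 108.6445 (V=14.2900). Price 60.8961; hedge Δ=1.0816, bond B=-89.7539.
  t=2,j=0: stock 32.2452 → up 44.4984 (V=13.7912), down 25.1513 (V=16.4090). Price 12.8649; hedge Δ=-0.1353, bond B=17.2280.
  t=2,j=1: stock 57.0492 → up 78.7279 (V=14.9261), down 44.4984 (V=13.7912). Price 12.6009; hedge Δ=0.0332, bond B=10.7094.
  t=2,j=2: stock 100.9332 → up 139.2878 (V=60.8961), down 78.7279 (V=14.9261). Price 37.6298; hedge Δ=0.7591, bond B=-38.9869.
  t=1,j=0: stock 41.3400 → up 57.0492 (V=12.6009), down 32.2452 (V=12.8649). Price 11.0453; hedge Δ=-0.0106, bond B=11.4854.
  t=1,j=1: stock 73.1400 → up 100.9332 (V=37.6298), down 57.0492 (V=12.6009). Price 24.3786; hedge Δ=0.5703, bond B=-17.3362.
  t=0,j=0: stock 53.0000 → up 73.1400 (V=24.3786), down 41.3400 (V=11.0453). Price 16.7543; hedge Δ=0.4193, bond B=-5.4678.
Root portfolio cost Δ·53+B reproduces V0=16.7543.

(0,0): Delta=0.4193 Bond=-5.4678
(1,0): Delta=-0.0106 Bond=11.4854
(1,1): Delta=0.5703 Bond=-17.3362
(2,0): Delta=-0.1353 Bond=17.2280
(2,1): Delta=0.0332 Bond=10.7094
(2,2): Delta=0.7591 Bond=-38.9869
(3,0): Delta=-2.1695 Bond=70.9757
(3,1): Delta=0.5794 Bond=-11.9922
(3,2): Delta=-0.1588 Bond=27.4261
(3,3): Delta=1.0816 Bond=-89.7539
V0=16.7543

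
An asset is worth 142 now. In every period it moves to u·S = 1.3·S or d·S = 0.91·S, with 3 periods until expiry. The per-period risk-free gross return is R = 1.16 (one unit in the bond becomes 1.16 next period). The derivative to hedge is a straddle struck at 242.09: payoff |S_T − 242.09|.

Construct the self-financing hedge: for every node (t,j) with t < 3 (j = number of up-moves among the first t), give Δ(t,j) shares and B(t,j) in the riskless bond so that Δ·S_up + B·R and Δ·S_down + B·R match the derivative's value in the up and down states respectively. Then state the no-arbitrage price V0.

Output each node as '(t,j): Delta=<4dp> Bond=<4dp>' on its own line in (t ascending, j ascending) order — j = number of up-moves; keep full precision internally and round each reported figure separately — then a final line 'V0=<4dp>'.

(0,0): Delta=-0.2293 Bond=69.2427
(1,0): Delta=-1.0000 Bond=179.9123
(1,1): Delta=0.0728 Bond=24.5506
(2,0): Delta=-1.0000 Bond=208.6983
(2,1): Delta=-1.0000 Bond=208.6983
(2,2): Delta=0.4934 Bond=-72.4443
V0=36.6831

The replicating-portfolio and risk-neutral prices coincide; use p* = (1.16−0.91)/(1.3−0.91) = 0.6410 for the latter.
Terminal payoffs: V(3,0)=135.0829, V(3,1)=89.2227, V(3,2)=23.7082, V(3,3)=69.8840
(2,0): S=117.5902. Δ = (V_up−V_dn)/(S_up−S_dn) = (89.2227−135.0829)/(152.8673−107.0071) = -1.0000. V = [p*·89.2227 + (1−p*)·135.0829]/1.16 = 91.1081. B = V − Δ·S = 208.6983.
(2,1): S=167.9860. Δ = (V_up−V_dn)/(S_up−S_dn) = (23.7082−89.2227)/(218.3818−152.8673) = -1.0000. V = [p*·23.7082 + (1−p*)·89.2227]/1.16 = 40.7123. B = V − Δ·S = 208.6983.
(2,2): S=239.9800. Δ = (V_up−V_dn)/(S_up−S_dn) = (69.8840−23.7082)/(311.9740−218.3818) = 0.4934. V = [p*·69.8840 + (1−p*)·23.7082]/1.16 = 45.9552. B = V − Δ·S = -72.4443.
(1,0): S=129.2200. Δ = (V_up−V_dn)/(S_up−S_dn) = (40.7123−91.1081)/(167.9860−117.5902) = -1.0000. V = [p*·40.7123 + (1−p*)·91.1081]/1.16 = 50.6923. B = V − Δ·S = 179.9123.
(1,1): S=184.6000. Δ = (V_up−V_dn)/(S_up−S_dn) = (45.9552−40.7123)/(239.9800−167.9860) = 0.0728. V = [p*·45.9552 + (1−p*)·40.7123]/1.16 = 37.9941. B = V − Δ·S = 24.5506.
(0,0): S=142.0000. Δ = (V_up−V_dn)/(S_up−S_dn) = (37.9941−50.6923)/(184.6000−129.2200) = -0.2293. V = [p*·37.9941 + (1−p*)·50.6923]/1.16 = 36.6831. B = V − Δ·S = 69.2427.
The time-0 hedge costs 36.6831, which is the no-arbitrage price.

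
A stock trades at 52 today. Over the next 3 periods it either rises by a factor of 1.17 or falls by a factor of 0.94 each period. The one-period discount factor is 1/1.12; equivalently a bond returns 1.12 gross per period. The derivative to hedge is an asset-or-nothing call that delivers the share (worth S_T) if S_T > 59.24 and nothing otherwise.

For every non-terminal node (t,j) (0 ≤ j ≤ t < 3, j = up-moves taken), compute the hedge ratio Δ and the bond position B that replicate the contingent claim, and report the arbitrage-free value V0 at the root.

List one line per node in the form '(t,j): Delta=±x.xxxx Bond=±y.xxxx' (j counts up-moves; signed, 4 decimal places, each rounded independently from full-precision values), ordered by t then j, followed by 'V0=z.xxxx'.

(0,0): Delta=2.1860 Bond=-66.2317
(1,0): Delta=4.1588 Bond=-170.6128
(1,1): Delta=1.7457 Bond=-47.3924
(2,0): Delta=0.0000 Bond=0.0000
(2,1): Delta=5.0870 Bond=-244.1658
(2,2): Delta=1.0000 Bond=0.0000
V0=47.4385

No-arbitrage ⇒ martingale measure with p* = (R−d)/(u−d) = 0.7826.
Terminal payoffs: V(3,0)=0.0000, V(3,1)=0.0000, V(3,2)=66.9118, V(3,3)=83.2839
Node (2,0) S=45.9472: V=(p*·0.0000+(1−p*)·0.0000)/1.12=0.0000; Δ=(0.0000−0.0000)/(53.7582−43.1904)=0.0000; B=V−Δ·S=0.0000
Node (2,1) S=57.1896: V=(p*·66.9118+(1−p*)·0.0000)/1.12=46.7552; Δ=(66.9118−0.0000)/(66.9118−53.7582)=5.0870; B=V−Δ·S=-244.1658
Node (2,2) S=71.1828: V=(p*·83.2839+(1−p*)·66.9118)/1.12=71.1828; Δ=(83.2839−66.9118)/(83.2839−66.9118)=1.0000; B=V−Δ·S=0.0000
Node (1,0) S=48.8800: V=(p*·46.7552+(1−p*)·0.0000)/1.12=32.6705; Δ=(46.7552−0.0000)/(57.1896−45.9472)=4.1588; B=V−Δ·S=-170.6128
Node (1,1) S=60.8400: V=(p*·71.1828+(1−p*)·46.7552)/1.12=58.8147; Δ=(71.1828−46.7552)/(71.1828−57.1896)=1.7457; B=V−Δ·S=-47.3924
Node (0,0) S=52.0000: V=(p*·58.8147+(1−p*)·32.6705)/1.12=47.4385; Δ=(58.8147−32.6705)/(60.8400−48.8800)=2.1860; B=V−Δ·S=-66.2317
Check: Δ(0,0)·S0 + B(0,0) = 47.4385 = V0.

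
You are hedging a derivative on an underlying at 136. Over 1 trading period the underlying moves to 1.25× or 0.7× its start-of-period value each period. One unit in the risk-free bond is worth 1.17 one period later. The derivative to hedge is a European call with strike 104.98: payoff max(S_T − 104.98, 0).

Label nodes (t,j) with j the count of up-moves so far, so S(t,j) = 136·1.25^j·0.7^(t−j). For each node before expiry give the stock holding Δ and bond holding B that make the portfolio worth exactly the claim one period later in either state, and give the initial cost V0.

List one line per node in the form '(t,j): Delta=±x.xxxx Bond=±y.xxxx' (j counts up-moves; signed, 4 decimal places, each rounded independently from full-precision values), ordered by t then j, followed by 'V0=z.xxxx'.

Since d<R<u, set p* = (R−d)/(u−d) = 0.8545; price each node as the discounted p*-expectation of its children.
Payoff layer (t=1): V(1,0)=0.0000, V(1,1)=65.0200
  t=0,j=0: stock 136.0000 → up 170.0000 (V=65.0200), down 95.2000 (V=0.0000). Price 47.4894; hedge Δ=0.8693, bond B=-70.7288.
Self-financing check: at every node Δ·S+B equals the discounted successor values.

(0,0): Delta=0.8693 Bond=-70.7288
V0=47.4894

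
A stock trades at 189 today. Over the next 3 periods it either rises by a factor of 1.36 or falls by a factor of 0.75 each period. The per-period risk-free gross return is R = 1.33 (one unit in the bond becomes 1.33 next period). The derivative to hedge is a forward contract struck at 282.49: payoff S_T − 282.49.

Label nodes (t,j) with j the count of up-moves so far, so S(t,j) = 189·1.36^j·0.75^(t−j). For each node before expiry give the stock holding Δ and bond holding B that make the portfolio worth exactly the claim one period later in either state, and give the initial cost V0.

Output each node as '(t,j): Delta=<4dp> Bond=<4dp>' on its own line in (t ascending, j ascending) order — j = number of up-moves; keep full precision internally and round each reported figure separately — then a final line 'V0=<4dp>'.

(0,0): Delta=1.0000 Bond=-120.0738
(1,0): Delta=1.0000 Bond=-159.6981
(1,1): Delta=1.0000 Bond=-159.6981
(2,0): Delta=1.0000 Bond=-212.3985
(2,1): Delta=1.0000 Bond=-212.3985
(2,2): Delta=1.0000 Bond=-212.3985
V0=68.9262

Under the risk-neutral measure, an up-move has probability p* = (R−d)/(u−d) = 0.9508 and values discount at R = 1.33.
Terminal payoffs: V(3,0)=-202.7556, V(3,1)=-137.9050, V(3,2)=-20.3092, V(3,3)=192.9312
(2,0): S=106.3125. Δ = (V_up−V_dn)/(S_up−S_dn) = (-137.9050−-202.7556)/(144.5850−79.7344) = 1.0000. V = [p*·-137.9050 + (1−p*)·-202.7556]/1.33 = -106.0860. B = V − Δ·S = -212.3985.
(2,1): S=192.7800. Δ = (V_up−V_dn)/(S_up−S_dn) = (-20.3092−-137.9050)/(262.1808−144.5850) = 1.0000. V = [p*·-20.3092 + (1−p*)·-137.9050]/1.33 = -19.6185. B = V − Δ·S = -212.3985.
(2,2): S=349.5744. Δ = (V_up−V_dn)/(S_up−S_dn) = (192.9312−-20.3092)/(475.4212−262.1808) = 1.0000. V = [p*·192.9312 + (1−p*)·-20.3092]/1.33 = 137.1759. B = V − Δ·S = -212.3985.
(1,0): S=141.7500. Δ = (V_up−V_dn)/(S_up−S_dn) = (-19.6185−-106.0860)/(192.7800−106.3125) = 1.0000. V = [p*·-19.6185 + (1−p*)·-106.0860]/1.33 = -17.9481. B = V − Δ·S = -159.6981.
(1,1): S=257.0400. Δ = (V_up−V_dn)/(S_up−S_dn) = (137.1759−-19.6185)/(349.5744−192.7800) = 1.0000. V = [p*·137.1759 + (1−p*)·-19.6185]/1.33 = 97.3419. B = V − Δ·S = -159.6981.
(0,0): S=189.0000. Δ = (V_up−V_dn)/(S_up−S_dn) = (97.3419−-17.9481)/(257.0400−141.7500) = 1.0000. V = [p*·97.3419 + (1−p*)·-17.9481]/1.33 = 68.9262. B = V − Δ·S = -120.0738.
Self-financing check: at every node Δ·S+B equals the discounted successor values.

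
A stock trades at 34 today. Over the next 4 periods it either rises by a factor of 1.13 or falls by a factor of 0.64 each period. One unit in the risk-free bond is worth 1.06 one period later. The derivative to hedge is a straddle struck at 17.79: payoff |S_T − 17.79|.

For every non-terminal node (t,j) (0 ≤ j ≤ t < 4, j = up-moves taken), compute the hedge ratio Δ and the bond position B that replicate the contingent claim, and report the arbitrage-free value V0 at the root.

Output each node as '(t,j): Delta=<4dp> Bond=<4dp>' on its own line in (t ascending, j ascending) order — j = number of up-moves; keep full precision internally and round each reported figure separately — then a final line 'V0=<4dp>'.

(0,0): Delta=0.9577 Bond=-12.5217
(1,0): Delta=0.6690 Bond=-6.9902
(1,1): Delta=0.9849 Bond=-14.3202
(2,0): Delta=-1.0000 Bond=15.8330
(2,1): Delta=0.8265 Bond=-11.2833
(2,2): Delta=0.9999 Bond=-15.8287
(3,0): Delta=-1.0000 Bond=16.7830
(3,1): Delta=-1.0000 Bond=16.7830
(3,2): Delta=0.9989 Bond=-16.7509
(3,3): Delta=1.0000 Bond=-16.7830
V0=20.0399

Under the risk-neutral measure, an up-move has probability p* = (R−d)/(u−d) = 0.8571 and values discount at R = 1.06.
At expiry t=4: V(4,0)=12.0857, V(4,1)=7.7184, V(4,2)=0.0074, V(4,3)=13.6074, V(4,4)=37.6461
  t=3,j=0: stock 8.9129 → up 10.0716 (V=7.7184), down 5.7043 (V=12.0857). Price 7.8701; hedge Δ=-1.0000, bond B=16.7830.
  t=3,j=1: stock 15.7368 → up 17.7826 (V=0.0074), down 10.0716 (V=7.7184). Price 1.0462; hedge Δ=-1.0000, bond B=16.7830.
  t=3,j=2: stock 27.7853 → up 31.3974 (V=13.6074), down 17.7826 (V=0.0074). Price 11.0043; hedge Δ=0.9989, bond B=-16.7509.
  t=3,j=3: stock 49.0585 → up 55.4361 (V=37.6461), down 31.3974 (V=13.6074). Price 32.2755; hedge Δ=1.0000, bond B=-16.7830.
  t=2,j=0: stock 13.9264 → up 15.7368 (V=1.0462), down 8.9129 (V=7.8701). Price 1.9066; hedge Δ=-1.0000, bond B=15.8330.
  t=2,j=1: stock 24.5888 → up 27.7853 (V=11.0043), down 15.7368 (V=1.0462). Price 9.0394; hedge Δ=0.8265, bond B=-11.2833.
  t=2,j=2: stock 43.4146 → up 49.0585 (V=32.2755), down 27.7853 (V=11.0043). Price 27.5818; hedge Δ=0.9999, bond B=-15.8287.
  t=1,j=0: stock 21.7600 → up 24.5888 (V=9.0394), down 13.9264 (V=1.9066). Price 7.5664; hedge Δ=0.6690, bond B=-6.9902.
  t=1,j=1: stock 38.4200 → up 43.4146 (V=27.5818), down 24.5888 (V=9.0394). Price 23.5216; hedge Δ=0.9849, bond B=-14.3202.
  t=0,j=0: stock 34.0000 → up 38.4200 (V=23.5216), down 21.7600 (V=7.5664). Price 20.0399; hedge Δ=0.9577, bond B=-12.5217.
Root portfolio cost Δ·34+B reproduces V0=20.0399.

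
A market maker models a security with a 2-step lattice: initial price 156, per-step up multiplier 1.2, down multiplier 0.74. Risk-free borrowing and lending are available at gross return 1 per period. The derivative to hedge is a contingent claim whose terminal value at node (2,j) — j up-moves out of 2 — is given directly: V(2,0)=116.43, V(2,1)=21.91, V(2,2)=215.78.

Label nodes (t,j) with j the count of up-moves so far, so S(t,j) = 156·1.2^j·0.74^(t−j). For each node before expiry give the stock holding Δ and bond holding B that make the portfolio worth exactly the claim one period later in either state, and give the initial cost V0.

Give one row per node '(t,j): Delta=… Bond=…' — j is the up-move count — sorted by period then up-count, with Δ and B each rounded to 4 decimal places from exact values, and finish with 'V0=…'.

Since d<R<u, set p* = (R−d)/(u−d) = 0.5652; price each node as the discounted p*-expectation of its children.
Terminal values V(2,·): V(2,0)=116.4300, V(2,1)=21.9100, V(2,2)=215.7800
  t=1,j=0: stock 115.4400 → up 138.5280 (V=21.9100), down 85.4256 (V=116.4300). Price 63.0057; hedge Δ=-1.7800, bond B=268.4839.
  t=1,j=1: stock 187.2000 → up 224.6400 (V=215.7800), down 138.5280 (V=21.9100). Price 131.4887; hedge Δ=2.2514, bond B=-289.9678.
  t=0,j=0: stock 156.0000 → up 187.2000 (V=131.4887), down 115.4400 (V=63.0057). Price 101.7135; hedge Δ=0.9543, bond B=-47.1627.
Check: Δ(0,0)·S0 + B(0,0) = 101.7135 = V0.

(0,0): Delta=0.9543 Bond=-47.1627
(1,0): Delta=-1.7800 Bond=268.4839
(1,1): Delta=2.2514 Bond=-289.9678
V0=101.7135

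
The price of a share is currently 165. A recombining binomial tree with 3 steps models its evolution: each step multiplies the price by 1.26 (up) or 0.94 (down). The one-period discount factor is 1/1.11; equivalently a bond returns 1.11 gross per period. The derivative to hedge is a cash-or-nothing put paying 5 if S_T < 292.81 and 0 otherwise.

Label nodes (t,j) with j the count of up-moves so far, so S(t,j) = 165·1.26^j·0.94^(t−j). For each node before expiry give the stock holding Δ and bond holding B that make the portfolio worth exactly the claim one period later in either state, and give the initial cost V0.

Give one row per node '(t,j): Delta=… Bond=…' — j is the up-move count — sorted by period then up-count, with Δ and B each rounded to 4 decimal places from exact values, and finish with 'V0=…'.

(0,0): Delta=-0.0217 Bond=6.6869
(1,0): Delta=0.0000 Bond=4.0581
(1,1): Delta=-0.0360 Bond=10.3910
(2,0): Delta=0.0000 Bond=4.5045
(2,1): Delta=0.0000 Bond=4.5045
(2,2): Delta=-0.0596 Bond=17.7365
V0=3.1078

Risk-neutral probability p* = (R−d)/(u−d) = (1.11−0.94)/(1.26−0.94) = 0.5313.
Terminal payoffs: V(3,0)=5.0000, V(3,1)=5.0000, V(3,2)=5.0000, V(3,3)=0.0000
  t=2,j=0: stock 145.7940 → up 183.7004 (V=5.0000), down 137.0464 (V=5.0000). Price 4.5045; hedge Δ=0.0000, bond B=4.5045.
  t=2,j=1: stock 195.4260 → up 246.2368 (V=5.0000), down 183.7004 (V=5.0000). Price 4.5045; hedge Δ=0.0000, bond B=4.5045.
  t=2,j=2: stock 261.9540 → up 330.0620 (V=0.0000), down 246.2368 (V=5.0000). Price 2.1115; hedge Δ=-0.0596, bond B=17.7365.
  t=1,j=0: stock 155.1000 → up 195.4260 (V=4.5045), down 145.7940 (V=4.5045). Price 4.0581; hedge Δ=0.0000, bond B=4.0581.
  t=1,j=1: stock 207.9000 → up 261.9540 (V=2.1115), down 195.4260 (V=4.5045). Price 2.9128; hedge Δ=-0.0360, bond B=10.3910.
  t=0,j=0: stock 165.0000 → up 207.9000 (V=2.9128), down 155.1000 (V=4.0581). Price 3.1078; hedge Δ=-0.0217, bond B=6.6869.
Root portfolio cost Δ·165+B reproduces V0=3.1078.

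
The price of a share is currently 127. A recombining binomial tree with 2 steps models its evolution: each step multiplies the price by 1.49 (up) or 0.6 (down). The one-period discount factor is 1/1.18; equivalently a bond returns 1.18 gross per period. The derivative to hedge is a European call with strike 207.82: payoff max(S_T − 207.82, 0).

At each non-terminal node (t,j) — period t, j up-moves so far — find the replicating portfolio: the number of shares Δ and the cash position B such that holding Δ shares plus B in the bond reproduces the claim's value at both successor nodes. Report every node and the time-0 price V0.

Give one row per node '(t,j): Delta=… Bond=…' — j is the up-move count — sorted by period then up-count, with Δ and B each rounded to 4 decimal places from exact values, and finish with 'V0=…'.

(0,0): Delta=0.3622 Bond=-23.3908
(1,0): Delta=0.0000 Bond=0.0000
(1,1): Delta=0.4402 Bond=-42.3535
V0=22.6111

Since d<R<u, set p* = (R−d)/(u−d) = 0.6517; price each node as the discounted p*-expectation of its children.
At expiry t=2: V(2,0)=0.0000, V(2,1)=0.0000, V(2,2)=74.1327
(1,0): S=76.2000. Δ = (V_up−V_dn)/(S_up−S_dn) = (0.0000−0.0000)/(113.5380−45.7200) = 0.0000. V = [p*·0.0000 + (1−p*)·0.0000]/1.18 = 0.0000. B = V − Δ·S = 0.0000.
(1,1): S=189.2300. Δ = (V_up−V_dn)/(S_up−S_dn) = (74.1327−0.0000)/(281.9527−113.5380) = 0.4402. V = [p*·74.1327 + (1−p*)·0.0000]/1.18 = 40.9417. B = V − Δ·S = -42.3535.
(0,0): S=127.0000. Δ = (V_up−V_dn)/(S_up−S_dn) = (40.9417−0.0000)/(189.2300−76.2000) = 0.3622. V = [p*·40.9417 + (1−p*)·0.0000]/1.18 = 22.6111. B = V − Δ·S = -23.3908.
Check: Δ(0,0)·S0 + B(0,0) = 22.6111 = V0.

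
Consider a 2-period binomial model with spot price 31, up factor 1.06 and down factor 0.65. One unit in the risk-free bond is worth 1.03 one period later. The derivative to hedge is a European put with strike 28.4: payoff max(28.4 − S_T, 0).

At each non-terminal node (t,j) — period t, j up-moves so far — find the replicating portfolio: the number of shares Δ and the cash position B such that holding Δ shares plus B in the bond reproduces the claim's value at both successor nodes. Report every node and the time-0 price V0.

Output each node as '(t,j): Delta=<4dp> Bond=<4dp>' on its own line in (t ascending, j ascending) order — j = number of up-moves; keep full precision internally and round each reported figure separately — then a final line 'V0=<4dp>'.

No-arbitrage ⇒ martingale measure with p* = (R−d)/(u−d) = 0.9268.
At expiry t=2: V(2,0)=15.3025, V(2,1)=7.0410, V(2,2)=0.0000
Node (1,0) S=20.1500: V=(p*·7.0410+(1−p*)·15.3025)/1.03=7.4228; Δ=(7.0410−15.3025)/(21.3590−13.0975)=-1.0000; B=V−Δ·S=27.5728
Node (1,1) S=32.8600: V=(p*·0.0000+(1−p*)·7.0410)/1.03=0.5002; Δ=(0.0000−7.0410)/(34.8316−21.3590)=-0.5226; B=V−Δ·S=17.6734
Node (0,0) S=31.0000: V=(p*·0.5002+(1−p*)·7.4228)/1.03=0.9774; Δ=(0.5002−7.4228)/(32.8600−20.1500)=-0.5447; B=V−Δ·S=17.8619
Self-financing check: at every node Δ·S+B equals the discounted successor values.

(0,0): Delta=-0.5447 Bond=17.8619
(1,0): Delta=-1.0000 Bond=27.5728
(1,1): Delta=-0.5226 Bond=17.6734
V0=0.9774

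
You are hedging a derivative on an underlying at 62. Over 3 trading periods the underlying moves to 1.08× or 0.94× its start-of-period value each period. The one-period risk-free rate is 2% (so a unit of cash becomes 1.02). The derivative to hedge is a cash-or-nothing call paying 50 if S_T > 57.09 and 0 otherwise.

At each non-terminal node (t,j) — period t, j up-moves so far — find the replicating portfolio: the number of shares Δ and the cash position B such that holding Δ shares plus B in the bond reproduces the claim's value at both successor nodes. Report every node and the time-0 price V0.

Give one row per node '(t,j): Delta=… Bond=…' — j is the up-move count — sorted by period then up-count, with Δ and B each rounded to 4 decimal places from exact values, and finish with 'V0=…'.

Under the risk-neutral measure, an up-move has probability p* = (R−d)/(u−d) = 0.5714 and values discount at R = 1.02.
At expiry t=3: V(3,0)=0.0000, V(3,1)=50.0000, V(3,2)=50.0000, V(3,3)=50.0000
(2,0): S=54.7832. Δ = (V_up−V_dn)/(S_up−S_dn) = (50.0000−0.0000)/(59.1659−51.4962) = 6.5192. V = [p*·50.0000 + (1−p*)·0.0000]/1.02 = 28.0112. B = V − Δ·S = -329.1317.
(2,1): S=62.9424. Δ = (V_up−V_dn)/(S_up−S_dn) = (50.0000−50.0000)/(67.9778−59.1659) = 0.0000. V = [p*·50.0000 + (1−p*)·50.0000]/1.02 = 49.0196. B = V − Δ·S = 49.0196.
(2,2): S=72.3168. Δ = (V_up−V_dn)/(S_up−S_dn) = (50.0000−50.0000)/(78.1021−67.9778) = 0.0000. V = [p*·50.0000 + (1−p*)·50.0000]/1.02 = 49.0196. B = V − Δ·S = 49.0196.
(1,0): S=58.2800. Δ = (V_up−V_dn)/(S_up−S_dn) = (49.0196−28.0112)/(62.9424−54.7832) = 2.5748. V = [p*·49.0196 + (1−p*)·28.0112]/1.02 = 39.2314. B = V − Δ·S = -110.8286.
(1,1): S=66.9600. Δ = (V_up−V_dn)/(S_up−S_dn) = (49.0196−49.0196)/(72.3168−62.9424) = 0.0000. V = [p*·49.0196 + (1−p*)·49.0196]/1.02 = 48.0584. B = V − Δ·S = 48.0584.
(0,0): S=62.0000. Δ = (V_up−V_dn)/(S_up−S_dn) = (48.0584−39.2314)/(66.9600−58.2800) = 1.0169. V = [p*·48.0584 + (1−p*)·39.2314]/1.02 = 43.4073. B = V − Δ·S = -19.6432.
Check: Δ(0,0)·S0 + B(0,0) = 43.4073 = V0.

(0,0): Delta=1.0169 Bond=-19.6432
(1,0): Delta=2.5748 Bond=-110.8286
(1,1): Delta=0.0000 Bond=48.0584
(2,0): Delta=6.5192 Bond=-329.1317
(2,1): Delta=0.0000 Bond=49.0196
(2,2): Delta=0.0000 Bond=49.0196
V0=43.4073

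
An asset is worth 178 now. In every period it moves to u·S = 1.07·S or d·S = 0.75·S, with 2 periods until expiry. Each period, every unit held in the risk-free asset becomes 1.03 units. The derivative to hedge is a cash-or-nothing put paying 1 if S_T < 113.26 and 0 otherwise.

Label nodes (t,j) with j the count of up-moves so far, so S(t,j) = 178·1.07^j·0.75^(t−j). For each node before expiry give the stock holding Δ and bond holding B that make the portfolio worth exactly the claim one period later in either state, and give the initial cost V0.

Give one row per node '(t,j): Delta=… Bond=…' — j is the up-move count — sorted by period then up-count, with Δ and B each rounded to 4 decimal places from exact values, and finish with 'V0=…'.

(0,0): Delta=-0.0021 Bond=0.3940
(1,0): Delta=-0.0234 Bond=3.2464
(1,1): Delta=0.0000 Bond=0.0000
V0=0.0147

Since d<R<u, set p* = (R−d)/(u−d) = 0.8750; price each node as the discounted p*-expectation of its children.
Payoff layer (t=2): V(2,0)=1.0000, V(2,1)=0.0000, V(2,2)=0.0000
  t=1,j=0: stock 133.5000 → up 142.8450 (V=0.0000), down 100.1250 (V=1.0000). Price 0.1214; hedge Δ=-0.0234, bond B=3.2464.
  t=1,j=1: stock 190.4600 → up 203.7922 (V=0.0000), down 142.8450 (V=0.0000). Price 0.0000; hedge Δ=0.0000, bond B=0.0000.
  t=0,j=0: stock 178.0000 → up 190.4600 (V=0.0000), down 133.5000 (V=0.1214). Price 0.0147; hedge Δ=-0.0021, bond B=0.3940.
Check: Δ(0,0)·S0 + B(0,0) = 0.0147 = V0.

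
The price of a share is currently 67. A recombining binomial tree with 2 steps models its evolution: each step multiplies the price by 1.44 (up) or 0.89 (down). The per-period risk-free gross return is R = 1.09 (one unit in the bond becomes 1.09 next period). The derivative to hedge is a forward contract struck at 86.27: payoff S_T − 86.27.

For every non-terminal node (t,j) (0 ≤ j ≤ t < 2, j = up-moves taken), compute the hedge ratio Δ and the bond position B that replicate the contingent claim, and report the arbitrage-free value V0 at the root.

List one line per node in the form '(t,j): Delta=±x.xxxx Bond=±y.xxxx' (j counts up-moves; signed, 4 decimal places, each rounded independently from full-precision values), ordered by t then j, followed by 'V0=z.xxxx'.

(0,0): Delta=1.0000 Bond=-72.6117
(1,0): Delta=1.0000 Bond=-79.1468
(1,1): Delta=1.0000 Bond=-79.1468
V0=-5.6117

The replicating-portfolio and risk-neutral prices coincide; use p* = (1.09−0.89)/(1.44−0.89) = 0.3636 for the latter.
Terminal values V(2,·): V(2,0)=-33.1993, V(2,1)=-0.4028, V(2,2)=52.6612
Node (1,0) S=59.6300: V=(p*·-0.4028+(1−p*)·-33.1993)/1.09=-19.5168; Δ=(-0.4028−-33.1993)/(85.8672−53.0707)=1.0000; B=V−Δ·S=-79.1468
Node (1,1) S=96.4800: V=(p*·52.6612+(1−p*)·-0.4028)/1.09=17.3332; Δ=(52.6612−-0.4028)/(138.9312−85.8672)=1.0000; B=V−Δ·S=-79.1468
Node (0,0) S=67.0000: V=(p*·17.3332+(1−p*)·-19.5168)/1.09=-5.6117; Δ=(17.3332−-19.5168)/(96.4800−59.6300)=1.0000; B=V−Δ·S=-72.6117
Root portfolio cost Δ·67+B reproduces V0=-5.6117.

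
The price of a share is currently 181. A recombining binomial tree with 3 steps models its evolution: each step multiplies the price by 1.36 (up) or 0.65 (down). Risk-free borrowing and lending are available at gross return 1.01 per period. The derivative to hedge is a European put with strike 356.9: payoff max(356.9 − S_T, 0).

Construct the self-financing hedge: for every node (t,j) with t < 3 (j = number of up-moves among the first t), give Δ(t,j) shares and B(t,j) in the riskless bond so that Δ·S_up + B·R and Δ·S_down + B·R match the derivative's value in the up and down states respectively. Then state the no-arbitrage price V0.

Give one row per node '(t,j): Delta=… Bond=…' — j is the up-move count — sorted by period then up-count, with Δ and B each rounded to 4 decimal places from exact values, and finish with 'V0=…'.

Under the risk-neutral measure, an up-move has probability p* = (R−d)/(u−d) = 0.5070 and values discount at R = 1.01.
At expiry t=3: V(3,0)=307.1929, V(3,1)=252.8974, V(3,2)=139.2946, V(3,3)=0.0000
Node (2,0) S=76.4725: V=(p*·252.8974+(1−p*)·307.1929)/1.01=276.8938; Δ=(252.8974−307.1929)/(104.0026−49.7071)=-1.0000; B=V−Δ·S=353.3663
Node (2,1) S=160.0040: V=(p*·139.2946+(1−p*)·252.8974)/1.01=193.3623; Δ=(139.2946−252.8974)/(217.6054−104.0026)=-1.0000; B=V−Δ·S=353.3663
Node (2,2) S=334.7776: V=(p*·0.0000+(1−p*)·139.2946)/1.01=67.9865; Δ=(0.0000−139.2946)/(455.2975−217.6054)=-0.5860; B=V−Δ·S=264.1760
Node (1,0) S=117.6500: V=(p*·193.3623+(1−p*)·276.8938)/1.01=232.2177; Δ=(193.3623−276.8938)/(160.0040−76.4725)=-1.0000; B=V−Δ·S=349.8677
Node (1,1) S=246.1600: V=(p*·67.9865+(1−p*)·193.3623)/1.01=128.5064; Δ=(67.9865−193.3623)/(334.7776−160.0040)=-0.7174; B=V−Δ·S=305.0921
Node (0,0) S=181.0000: V=(p*·128.5064+(1−p*)·232.2177)/1.01=177.8531; Δ=(128.5064−232.2177)/(246.1600−117.6500)=-0.8070; B=V−Δ·S=323.9253
Each (Δ,B) replicates both successor values, so the strategy is self-financing and V0 is arbitrage-free.

(0,0): Delta=-0.8070 Bond=323.9253
(1,0): Delta=-1.0000 Bond=349.8677
(1,1): Delta=-0.7174 Bond=305.0921
(2,0): Delta=-1.0000 Bond=353.3663
(2,1): Delta=-1.0000 Bond=353.3663
(2,2): Delta=-0.5860 Bond=264.1760
V0=177.8531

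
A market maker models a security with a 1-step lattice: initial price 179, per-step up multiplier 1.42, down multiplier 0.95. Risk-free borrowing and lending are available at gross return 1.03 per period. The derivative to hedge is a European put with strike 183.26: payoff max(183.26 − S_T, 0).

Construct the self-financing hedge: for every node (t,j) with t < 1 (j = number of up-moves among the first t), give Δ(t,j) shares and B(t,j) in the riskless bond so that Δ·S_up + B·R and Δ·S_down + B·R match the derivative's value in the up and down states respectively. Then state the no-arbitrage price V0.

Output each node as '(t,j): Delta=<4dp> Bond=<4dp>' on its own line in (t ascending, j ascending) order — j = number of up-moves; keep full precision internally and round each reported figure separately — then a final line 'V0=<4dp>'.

(0,0): Delta=-0.1570 Bond=38.7486
V0=10.6422

Since d<R<u, set p* = (R−d)/(u−d) = 0.1702; price each node as the discounted p*-expectation of its children.
Terminal values V(1,·): V(1,0)=13.2100, V(1,1)=0.0000
(0,0): S=179.0000. Δ = (V_up−V_dn)/(S_up−S_dn) = (0.0000−13.2100)/(254.1800−170.0500) = -0.1570. V = [p*·0.0000 + (1−p*)·13.2100]/1.03 = 10.6422. B = V − Δ·S = 38.7486.
The time-0 hedge costs 10.6422, which is the no-arbitrage price.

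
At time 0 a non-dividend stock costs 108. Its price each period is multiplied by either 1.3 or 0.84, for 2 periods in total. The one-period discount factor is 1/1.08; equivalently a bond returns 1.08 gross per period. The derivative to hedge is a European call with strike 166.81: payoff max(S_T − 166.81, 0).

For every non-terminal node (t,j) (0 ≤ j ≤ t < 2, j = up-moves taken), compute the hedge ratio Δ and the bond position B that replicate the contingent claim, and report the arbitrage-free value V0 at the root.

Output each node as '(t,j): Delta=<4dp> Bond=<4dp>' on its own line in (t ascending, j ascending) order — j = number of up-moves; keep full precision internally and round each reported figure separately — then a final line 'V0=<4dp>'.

Under the risk-neutral measure, an up-move has probability p* = (R−d)/(u−d) = 0.5217 and values discount at R = 1.08.
At expiry t=2: V(2,0)=0.0000, V(2,1)=0.0000, V(2,2)=15.7100
(1,0): S=90.7200. Δ = (V_up−V_dn)/(S_up−S_dn) = (0.0000−0.0000)/(117.9360−76.2048) = 0.0000. V = [p*·0.0000 + (1−p*)·0.0000]/1.08 = 0.0000. B = V − Δ·S = 0.0000.
(1,1): S=140.4000. Δ = (V_up−V_dn)/(S_up−S_dn) = (15.7100−0.0000)/(182.5200−117.9360) = 0.2432. V = [p*·15.7100 + (1−p*)·0.0000]/1.08 = 7.5894. B = V − Δ·S = -26.5628.
(0,0): S=108.0000. Δ = (V_up−V_dn)/(S_up−S_dn) = (7.5894−0.0000)/(140.4000−90.7200) = 0.1528. V = [p*·7.5894 + (1−p*)·0.0000]/1.08 = 3.6664. B = V − Δ·S = -12.8323.
The time-0 hedge costs 3.6664, which is the no-arbitrage price.

(0,0): Delta=0.1528 Bond=-12.8323
(1,0): Delta=0.0000 Bond=0.0000
(1,1): Delta=0.2432 Bond=-26.5628
V0=3.6664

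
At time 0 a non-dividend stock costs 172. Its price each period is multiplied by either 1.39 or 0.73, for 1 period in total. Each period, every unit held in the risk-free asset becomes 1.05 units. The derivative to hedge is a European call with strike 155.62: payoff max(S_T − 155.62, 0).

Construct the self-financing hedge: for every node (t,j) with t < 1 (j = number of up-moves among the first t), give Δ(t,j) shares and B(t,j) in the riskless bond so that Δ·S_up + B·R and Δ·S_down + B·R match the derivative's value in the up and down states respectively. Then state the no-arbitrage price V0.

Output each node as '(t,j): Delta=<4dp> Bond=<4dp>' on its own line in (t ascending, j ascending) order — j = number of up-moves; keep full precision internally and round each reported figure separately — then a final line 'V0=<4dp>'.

No-arbitrage ⇒ martingale measure with p* = (R−d)/(u−d) = 0.4848.
Terminal payoffs: V(1,0)=0.0000, V(1,1)=83.4600
Node (0,0) S=172.0000: V=(p*·83.4600+(1−p*)·0.0000)/1.05=38.5385; Δ=(83.4600−0.0000)/(239.0800−125.5600)=0.7352; B=V−Δ·S=-87.9160
The time-0 hedge costs 38.5385, which is the no-arbitrage price.

(0,0): Delta=0.7352 Bond=-87.9160
V0=38.5385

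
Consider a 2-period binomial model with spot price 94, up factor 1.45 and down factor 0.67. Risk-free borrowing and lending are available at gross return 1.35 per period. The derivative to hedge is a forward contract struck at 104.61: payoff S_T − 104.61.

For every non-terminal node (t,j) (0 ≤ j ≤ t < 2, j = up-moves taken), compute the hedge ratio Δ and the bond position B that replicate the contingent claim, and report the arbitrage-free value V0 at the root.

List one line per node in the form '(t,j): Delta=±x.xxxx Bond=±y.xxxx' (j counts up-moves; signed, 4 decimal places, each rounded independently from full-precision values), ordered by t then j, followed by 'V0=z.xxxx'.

(0,0): Delta=1.0000 Bond=-57.3992
(1,0): Delta=1.0000 Bond=-77.4889
(1,1): Delta=1.0000 Bond=-77.4889
V0=36.6008

No-arbitrage ⇒ martingale measure with p* = (R−d)/(u−d) = 0.8718.
Terminal values V(2,·): V(2,0)=-62.4134, V(2,1)=-13.2890, V(2,2)=93.0250
(1,0): S=62.9800. Δ = (V_up−V_dn)/(S_up−S_dn) = (-13.2890−-62.4134)/(91.3210−42.1966) = 1.0000. V = [p*·-13.2890 + (1−p*)·-62.4134]/1.35 = -14.5089. B = V − Δ·S = -77.4889.
(1,1): S=136.3000. Δ = (V_up−V_dn)/(S_up−S_dn) = (93.0250−-13.2890)/(197.6350−91.3210) = 1.0000. V = [p*·93.0250 + (1−p*)·-13.2890]/1.35 = 58.8111. B = V − Δ·S = -77.4889.
(0,0): S=94.0000. Δ = (V_up−V_dn)/(S_up−S_dn) = (58.8111−-14.5089)/(136.3000−62.9800) = 1.0000. V = [p*·58.8111 + (1−p*)·-14.5089]/1.35 = 36.6008. B = V − Δ·S = -57.3992.
Check: Δ(0,0)·S0 + B(0,0) = 36.6008 = V0.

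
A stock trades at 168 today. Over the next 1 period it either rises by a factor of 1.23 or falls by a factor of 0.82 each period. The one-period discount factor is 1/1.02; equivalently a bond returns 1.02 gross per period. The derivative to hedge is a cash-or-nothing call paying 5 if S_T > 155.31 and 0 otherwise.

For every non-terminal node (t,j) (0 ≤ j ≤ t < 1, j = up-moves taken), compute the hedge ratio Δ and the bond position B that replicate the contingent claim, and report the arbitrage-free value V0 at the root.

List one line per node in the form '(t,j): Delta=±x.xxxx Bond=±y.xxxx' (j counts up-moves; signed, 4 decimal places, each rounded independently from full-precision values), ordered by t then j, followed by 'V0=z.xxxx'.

Under the risk-neutral measure, an up-move has probability p* = (R−d)/(u−d) = 0.4878 and values discount at R = 1.02.
Payoff layer (t=1): V(1,0)=0.0000, V(1,1)=5.0000
(0,0): S=168.0000. Δ = (V_up−V_dn)/(S_up−S_dn) = (5.0000−0.0000)/(206.6400−137.7600) = 0.0726. V = [p*·5.0000 + (1−p*)·0.0000]/1.02 = 2.3912. B = V − Δ·S = -9.8039.
Root portfolio cost Δ·168+B reproduces V0=2.3912.

(0,0): Delta=0.0726 Bond=-9.8039
V0=2.3912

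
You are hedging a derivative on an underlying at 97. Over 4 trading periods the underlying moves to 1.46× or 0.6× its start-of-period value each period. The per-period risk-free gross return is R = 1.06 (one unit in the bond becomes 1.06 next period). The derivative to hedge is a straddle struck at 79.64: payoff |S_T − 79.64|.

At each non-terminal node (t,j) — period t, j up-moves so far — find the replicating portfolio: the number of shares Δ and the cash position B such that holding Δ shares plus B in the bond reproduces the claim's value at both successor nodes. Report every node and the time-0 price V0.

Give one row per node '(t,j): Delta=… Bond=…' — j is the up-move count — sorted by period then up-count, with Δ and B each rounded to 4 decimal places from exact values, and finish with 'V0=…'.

Under the risk-neutral measure, an up-move has probability p* = (R−d)/(u−d) = 0.5349 and values discount at R = 1.06.
At expiry t=4: V(4,0)=67.0688, V(4,1)=49.0501, V(4,2)=5.2045, V(4,3)=101.4863, V(4,4)=361.1007
Node (3,0) S=20.9520: V=(p*·49.0501+(1−p*)·67.0688)/1.06=54.1801; Δ=(49.0501−67.0688)/(30.5899−12.5712)=-1.0000; B=V−Δ·S=75.1321
Node (3,1) S=50.9832: V=(p*·5.2045+(1−p*)·49.0501)/1.06=24.1489; Δ=(5.2045−49.0501)/(74.4355−30.5899)=-1.0000; B=V−Δ·S=75.1321
Node (3,2) S=124.0591: V=(p*·101.4863+(1−p*)·5.2045)/1.06=53.4944; Δ=(101.4863−5.2045)/(181.1263−74.4355)=0.9024; B=V−Δ·S=-58.4611
Node (3,3) S=301.8772: V=(p*·361.1007+(1−p*)·101.4863)/1.06=226.7451; Δ=(361.1007−101.4863)/(440.7407−181.1263)=1.0000; B=V−Δ·S=-75.1321
Node (2,0) S=34.9200: V=(p*·24.1489+(1−p*)·54.1801)/1.06=35.9593; Δ=(24.1489−54.1801)/(50.9832−20.9520)=-1.0000; B=V−Δ·S=70.8793
Node (2,1) S=84.9720: V=(p*·53.4944+(1−p*)·24.1489)/1.06=37.5899; Δ=(53.4944−24.1489)/(124.0591−50.9832)=0.4016; B=V−Δ·S=3.4672
Node (2,2) S=206.7652: V=(p*·226.7451+(1−p*)·53.4944)/1.06=137.8900; Δ=(226.7451−53.4944)/(301.8772−124.0591)=0.9743; B=V−Δ·S=-63.5643
Node (1,0) S=58.2000: V=(p*·37.5899+(1−p*)·35.9593)/1.06=34.7467; Δ=(37.5899−35.9593)/(84.9720−34.9200)=0.0326; B=V−Δ·S=32.8506
Node (1,1) S=141.6200: V=(p*·137.8900+(1−p*)·37.5899)/1.06=86.0743; Δ=(137.8900−37.5899)/(206.7652−84.9720)=0.8235; B=V−Δ·S=-30.5536
Node (0,0) S=97.0000: V=(p*·86.0743+(1−p*)·34.7467)/1.06=58.6802; Δ=(86.0743−34.7467)/(141.6200−58.2000)=0.6153; B=V−Δ·S=-1.0031
The time-0 hedge costs 58.6802, which is the no-arbitrage price.

(0,0): Delta=0.6153 Bond=-1.0031
(1,0): Delta=0.0326 Bond=32.8506
(1,1): Delta=0.8235 Bond=-30.5536
(2,0): Delta=-1.0000 Bond=70.8793
(2,1): Delta=0.4016 Bond=3.4672
(2,2): Delta=0.9743 Bond=-63.5643
(3,0): Delta=-1.0000 Bond=75.1321
(3,1): Delta=-1.0000 Bond=75.1321
(3,2): Delta=0.9024 Bond=-58.4611
(3,3): Delta=1.0000 Bond=-75.1321
V0=58.6802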